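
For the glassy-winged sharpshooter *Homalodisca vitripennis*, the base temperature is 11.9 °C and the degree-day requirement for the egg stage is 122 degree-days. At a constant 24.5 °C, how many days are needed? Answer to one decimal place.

9.7 days

Daily accumulation = 24.5 − 11.9 = 12.6 DD/day.
Duration = 122 / 12.6 = 9.683 ≈ 9.7 days.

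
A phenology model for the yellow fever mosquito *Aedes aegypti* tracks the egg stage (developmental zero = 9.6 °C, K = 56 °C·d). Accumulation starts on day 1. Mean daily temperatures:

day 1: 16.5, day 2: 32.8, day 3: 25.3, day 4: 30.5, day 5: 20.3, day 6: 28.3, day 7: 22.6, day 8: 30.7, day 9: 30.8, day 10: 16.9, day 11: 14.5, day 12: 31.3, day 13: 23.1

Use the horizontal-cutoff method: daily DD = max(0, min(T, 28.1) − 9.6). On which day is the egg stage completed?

Daily DD above 9.6 °C (capped at 18.5): 6.9, 18.5, 15.7, 18.5, 10.7, 18.5, 13.0, 18.5, 18.5, 7.3, 4.9, 18.5, 13.5.
Cumulative: 6.9, 25.4, 41.1, 59.6, 70.3, 88.8, 101.8, 120.3, 138.8, 146.1, 151.0, 169.5, 183.0.
The total first reaches 56 DD on day 4.

day 4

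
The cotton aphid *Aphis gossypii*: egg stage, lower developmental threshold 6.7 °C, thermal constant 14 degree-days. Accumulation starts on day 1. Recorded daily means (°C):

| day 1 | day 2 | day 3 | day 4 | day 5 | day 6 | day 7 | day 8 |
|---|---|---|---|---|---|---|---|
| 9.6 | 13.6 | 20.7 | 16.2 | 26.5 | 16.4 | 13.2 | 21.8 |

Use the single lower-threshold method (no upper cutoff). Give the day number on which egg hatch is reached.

Daily DD above 6.7 °C: 2.9, 6.9, 14.0, 9.5, 19.8, 9.7, 6.5, 15.1.
Cumulative: 2.9, 9.8, 23.8, 33.3, 53.1, 62.8, 69.3, 84.4.
The total first reaches 14 DD on day 3.

day 3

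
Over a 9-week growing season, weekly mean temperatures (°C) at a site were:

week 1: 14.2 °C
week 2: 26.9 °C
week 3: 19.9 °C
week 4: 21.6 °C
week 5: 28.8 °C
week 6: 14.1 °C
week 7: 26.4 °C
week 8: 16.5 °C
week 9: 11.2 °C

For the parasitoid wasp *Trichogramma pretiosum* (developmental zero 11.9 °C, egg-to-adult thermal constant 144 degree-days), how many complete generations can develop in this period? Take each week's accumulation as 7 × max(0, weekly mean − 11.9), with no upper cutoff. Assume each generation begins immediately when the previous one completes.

3 generations

Weekly DD (7 × max(0, T̄ − 11.9)): 16.1, 105.0, 56.0, 67.9, 118.3, 15.4, 101.5, 32.2, 0.0.
Season total = 512.4 DD.
Complete generations = ⌊512.4 / 144⌋ = 3.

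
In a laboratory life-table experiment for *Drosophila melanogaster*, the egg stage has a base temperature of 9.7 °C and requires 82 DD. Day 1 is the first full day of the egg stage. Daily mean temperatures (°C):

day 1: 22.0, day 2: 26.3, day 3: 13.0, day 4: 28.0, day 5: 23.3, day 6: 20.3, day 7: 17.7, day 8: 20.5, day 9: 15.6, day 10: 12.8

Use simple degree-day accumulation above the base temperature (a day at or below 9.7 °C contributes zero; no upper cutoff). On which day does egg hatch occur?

day 7

Daily DD above 9.7 °C: 12.3, 16.6, 3.3, 18.3, 13.6, 10.6, 8.0, 10.8, 5.9, 3.1.
Cumulative: 12.3, 28.9, 32.2, 50.5, 64.1, 74.7, 82.7, 93.5, 99.4, 102.5.
The total first reaches 82 DD on day 7.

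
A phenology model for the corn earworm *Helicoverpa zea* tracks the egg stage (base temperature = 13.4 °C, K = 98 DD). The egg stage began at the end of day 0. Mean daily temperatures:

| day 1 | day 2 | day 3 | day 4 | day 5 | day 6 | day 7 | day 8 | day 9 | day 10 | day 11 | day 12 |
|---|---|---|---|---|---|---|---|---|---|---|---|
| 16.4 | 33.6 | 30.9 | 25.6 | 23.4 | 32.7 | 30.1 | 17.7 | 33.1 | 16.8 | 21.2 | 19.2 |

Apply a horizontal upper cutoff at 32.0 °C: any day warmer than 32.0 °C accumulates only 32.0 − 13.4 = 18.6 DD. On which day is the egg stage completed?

day 8

Daily DD above 13.4 °C (capped at 18.6): 3.0, 18.6, 17.5, 12.2, 10.0, 18.6, 16.7, 4.3, 18.6, 3.4, 7.8, 5.8.
Cumulative: 3.0, 21.6, 39.1, 51.3, 61.3, 79.9, 96.6, 100.9, 119.5, 122.9, 130.7, 136.5.
The total first reaches 98 DD on day 8.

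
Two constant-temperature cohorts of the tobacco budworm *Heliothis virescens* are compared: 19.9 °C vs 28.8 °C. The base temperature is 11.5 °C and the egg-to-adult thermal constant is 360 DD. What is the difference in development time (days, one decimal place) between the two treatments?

At 19.9 °C: 360 / (19.9 − 11.5) = 360 / 8.4 = 42.857 d.
At 28.8 °C: 360 / (28.8 − 11.5) = 360 / 17.3 = 20.809 d.
Difference = |42.857 − 20.809| = 22.048 ≈ 22.0 days.

22.0 days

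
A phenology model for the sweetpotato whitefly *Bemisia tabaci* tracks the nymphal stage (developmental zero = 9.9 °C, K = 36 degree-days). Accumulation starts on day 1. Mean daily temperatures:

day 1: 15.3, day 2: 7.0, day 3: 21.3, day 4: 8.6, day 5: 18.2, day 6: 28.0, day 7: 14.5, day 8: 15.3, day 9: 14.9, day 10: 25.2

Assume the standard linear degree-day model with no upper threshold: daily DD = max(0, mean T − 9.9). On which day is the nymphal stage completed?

day 6

Daily DD above 9.9 °C: 5.4, 0.0, 11.4, 0.0, 8.3, 18.1, 4.6, 5.4, 5.0, 15.3.
Cumulative: 5.4, 5.4, 16.8, 16.8, 25.1, 43.2, 47.8, 53.2, 58.2, 73.5.
The total first reaches 36 DD on day 6.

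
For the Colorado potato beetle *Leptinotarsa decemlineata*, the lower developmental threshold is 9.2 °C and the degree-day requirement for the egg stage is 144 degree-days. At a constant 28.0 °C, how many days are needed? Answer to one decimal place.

Daily accumulation = 28.0 − 9.2 = 18.8 DD/day.
Duration = 144 / 18.8 = 7.660 ≈ 7.7 days.

7.7 days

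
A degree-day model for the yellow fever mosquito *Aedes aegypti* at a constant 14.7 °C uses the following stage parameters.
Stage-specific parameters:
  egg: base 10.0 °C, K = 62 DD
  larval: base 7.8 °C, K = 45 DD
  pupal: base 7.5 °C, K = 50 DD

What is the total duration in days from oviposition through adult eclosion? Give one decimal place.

egg: 62 / (14.7 − 10.0) = 62 / 4.7 = 13.191 d.
larval: 45 / (14.7 − 7.8) = 45 / 6.9 = 6.522 d.
pupal: 50 / (14.7 − 7.5) = 50 / 7.2 = 6.944 d.
Sum = 26.658 ≈ 26.7 days.

26.7 days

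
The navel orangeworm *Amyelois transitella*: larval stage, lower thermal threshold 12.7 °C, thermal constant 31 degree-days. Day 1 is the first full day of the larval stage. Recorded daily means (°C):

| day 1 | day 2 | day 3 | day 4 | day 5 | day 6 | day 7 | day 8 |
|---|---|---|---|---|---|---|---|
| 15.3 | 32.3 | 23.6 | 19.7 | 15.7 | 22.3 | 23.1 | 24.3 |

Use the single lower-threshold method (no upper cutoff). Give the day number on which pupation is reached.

Daily DD above 12.7 °C: 2.6, 19.6, 10.9, 7.0, 3.0, 9.6, 10.4, 11.6.
Cumulative: 2.6, 22.2, 33.1, 40.1, 43.1, 52.7, 63.1, 74.7.
The total first reaches 31 DD on day 3.

day 3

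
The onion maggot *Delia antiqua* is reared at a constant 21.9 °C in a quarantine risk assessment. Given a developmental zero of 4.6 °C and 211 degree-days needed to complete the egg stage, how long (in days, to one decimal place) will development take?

12.2 days

Daily accumulation = 21.9 − 4.6 = 17.3 DD/day.
Duration = 211 / 17.3 = 12.197 ≈ 12.2 days.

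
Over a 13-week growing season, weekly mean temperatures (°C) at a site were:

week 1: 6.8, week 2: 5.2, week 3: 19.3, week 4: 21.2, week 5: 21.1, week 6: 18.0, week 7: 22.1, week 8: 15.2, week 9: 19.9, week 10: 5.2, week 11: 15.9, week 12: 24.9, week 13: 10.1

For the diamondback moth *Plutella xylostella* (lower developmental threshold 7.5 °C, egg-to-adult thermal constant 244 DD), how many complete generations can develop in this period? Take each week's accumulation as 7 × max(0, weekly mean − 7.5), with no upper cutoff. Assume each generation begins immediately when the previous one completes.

Weekly DD (7 × max(0, T̄ − 7.5)): 0.0, 0.0, 82.6, 95.9, 95.2, 73.5, 102.2, 53.9, 86.8, 0.0, 58.8, 121.8, 18.2.
Season total = 788.9 DD.
Complete generations = ⌊788.9 / 244⌋ = 3.

3 generations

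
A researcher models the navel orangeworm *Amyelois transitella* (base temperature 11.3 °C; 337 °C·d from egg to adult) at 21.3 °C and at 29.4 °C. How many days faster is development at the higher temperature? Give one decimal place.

15.1 days

At 21.3 °C: 337 / (21.3 − 11.3) = 337 / 10.0 = 33.700 d.
At 29.4 °C: 337 / (29.4 − 11.3) = 337 / 18.1 = 18.619 d.
Difference = |33.700 − 18.619| = 15.081 ≈ 15.1 days.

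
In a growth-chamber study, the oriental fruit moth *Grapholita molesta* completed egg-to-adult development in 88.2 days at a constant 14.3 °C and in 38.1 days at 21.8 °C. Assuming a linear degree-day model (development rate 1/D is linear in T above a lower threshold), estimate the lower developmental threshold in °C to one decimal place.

8.6 °C

Equal thermal constants: D₁(T₁ − T_b) = D₂(T₂ − T_b).
88.2·(14.3 − T_b) = 38.1·(21.8 − T_b)
T_b = (88.2·14.3 − 38.1·21.8) / (88.2 − 38.1) = 430.68 / 50.1 = 8.596 °C ≈ 8.6 °C.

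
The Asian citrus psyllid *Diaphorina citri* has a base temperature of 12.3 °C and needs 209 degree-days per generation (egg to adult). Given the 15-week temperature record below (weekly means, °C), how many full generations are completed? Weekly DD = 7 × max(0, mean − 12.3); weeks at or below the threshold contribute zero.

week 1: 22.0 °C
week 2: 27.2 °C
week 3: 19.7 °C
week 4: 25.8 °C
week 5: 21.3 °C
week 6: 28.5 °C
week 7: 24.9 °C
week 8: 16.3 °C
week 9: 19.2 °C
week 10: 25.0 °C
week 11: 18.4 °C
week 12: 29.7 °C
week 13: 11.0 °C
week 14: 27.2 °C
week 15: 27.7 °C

5 generations

Weekly DD (7 × max(0, T̄ − 12.3)): 67.9, 104.3, 51.8, 94.5, 63.0, 113.4, 88.2, 28.0, 48.3, 88.9, 42.7, 121.8, 0.0, 104.3, 107.8.
Season total = 1124.9 DD.
Complete generations = ⌊1124.9 / 209⌋ = 5.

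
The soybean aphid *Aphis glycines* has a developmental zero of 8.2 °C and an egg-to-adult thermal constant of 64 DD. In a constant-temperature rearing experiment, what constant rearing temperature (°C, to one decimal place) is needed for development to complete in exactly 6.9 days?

Required daily accumulation = 64 / 6.9 = 9.275 DD/day.
T = T_base + 9.275 = 8.2 + 9.275 = 17.475 ≈ 17.5 °C.

17.5 °C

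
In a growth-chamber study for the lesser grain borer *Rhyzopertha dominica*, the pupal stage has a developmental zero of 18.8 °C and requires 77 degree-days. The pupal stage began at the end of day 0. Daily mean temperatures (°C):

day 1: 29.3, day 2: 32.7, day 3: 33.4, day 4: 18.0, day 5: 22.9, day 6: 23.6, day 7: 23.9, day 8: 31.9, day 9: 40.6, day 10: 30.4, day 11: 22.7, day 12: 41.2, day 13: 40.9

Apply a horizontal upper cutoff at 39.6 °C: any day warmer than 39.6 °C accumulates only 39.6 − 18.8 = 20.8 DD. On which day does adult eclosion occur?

day 9

Daily DD above 18.8 °C (capped at 20.8): 10.5, 13.9, 14.6, 0.0, 4.1, 4.8, 5.1, 13.1, 20.8, 11.6, 3.9, 20.8, 20.8.
Cumulative: 10.5, 24.4, 39.0, 39.0, 43.1, 47.9, 53.0, 66.1, 86.9, 98.5, 102.4, 123.2, 144.0.
The total first reaches 77 DD on day 9.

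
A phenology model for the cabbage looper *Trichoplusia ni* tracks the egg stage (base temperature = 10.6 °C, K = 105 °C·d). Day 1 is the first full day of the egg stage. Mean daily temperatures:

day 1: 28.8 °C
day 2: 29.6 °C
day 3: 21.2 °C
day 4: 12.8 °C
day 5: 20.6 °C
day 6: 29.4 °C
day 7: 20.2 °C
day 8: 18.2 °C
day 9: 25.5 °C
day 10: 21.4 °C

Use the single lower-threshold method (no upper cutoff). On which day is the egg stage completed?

Daily DD above 10.6 °C: 18.2, 19.0, 10.6, 2.2, 10.0, 18.8, 9.6, 7.6, 14.9, 10.8.
Cumulative: 18.2, 37.2, 47.8, 50.0, 60.0, 78.8, 88.4, 96.0, 110.9, 121.7.
The total first reaches 105 DD on day 9.

day 9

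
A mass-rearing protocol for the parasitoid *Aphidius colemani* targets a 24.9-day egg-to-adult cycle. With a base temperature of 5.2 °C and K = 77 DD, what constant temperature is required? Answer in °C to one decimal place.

8.3 °C

Required daily accumulation = 77 / 24.9 = 3.092 DD/day.
T = T_base + 3.092 = 5.2 + 3.092 = 8.292 ≈ 8.3 °C.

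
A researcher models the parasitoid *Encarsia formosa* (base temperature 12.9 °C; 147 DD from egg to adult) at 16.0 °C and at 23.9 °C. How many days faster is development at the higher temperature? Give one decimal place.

34.1 days

At 16.0 °C: 147 / (16.0 − 12.9) = 147 / 3.1 = 47.419 d.
At 23.9 °C: 147 / (23.9 − 12.9) = 147 / 11.0 = 13.364 d.
Difference = |47.419 − 13.364| = 34.056 ≈ 34.1 days.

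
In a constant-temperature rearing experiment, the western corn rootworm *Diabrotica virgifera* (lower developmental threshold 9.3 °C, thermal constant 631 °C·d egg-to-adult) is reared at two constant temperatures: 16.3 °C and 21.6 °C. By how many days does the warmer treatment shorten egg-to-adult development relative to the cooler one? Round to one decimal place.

At 16.3 °C: 631 / (16.3 − 9.3) = 631 / 7.0 = 90.143 d.
At 21.6 °C: 631 / (21.6 − 9.3) = 631 / 12.3 = 51.301 d.
Difference = |90.143 − 51.301| = 38.842 ≈ 38.8 days.

38.8 days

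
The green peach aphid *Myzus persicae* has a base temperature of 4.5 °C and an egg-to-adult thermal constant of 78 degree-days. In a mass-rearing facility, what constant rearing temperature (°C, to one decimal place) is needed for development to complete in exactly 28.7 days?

Required daily accumulation = 78 / 28.7 = 2.718 DD/day.
T = T_base + 2.718 = 4.5 + 2.718 = 7.218 ≈ 7.2 °C.

7.2 °C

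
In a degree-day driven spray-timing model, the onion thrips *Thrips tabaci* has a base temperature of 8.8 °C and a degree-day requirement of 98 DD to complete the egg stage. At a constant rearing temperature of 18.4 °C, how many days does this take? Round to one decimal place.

Daily accumulation = 18.4 − 8.8 = 9.6 DD/day.
Duration = 98 / 9.6 = 10.208 ≈ 10.2 days.

10.2 days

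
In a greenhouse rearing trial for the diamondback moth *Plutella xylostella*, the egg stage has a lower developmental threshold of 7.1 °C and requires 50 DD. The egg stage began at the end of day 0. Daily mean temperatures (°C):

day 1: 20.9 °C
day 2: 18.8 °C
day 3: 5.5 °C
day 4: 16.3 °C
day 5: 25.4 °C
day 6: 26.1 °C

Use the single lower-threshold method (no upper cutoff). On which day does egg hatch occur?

Daily DD above 7.1 °C: 13.8, 11.7, 0.0, 9.2, 18.3, 19.0.
Cumulative: 13.8, 25.5, 25.5, 34.7, 53.0, 72.0.
The total first reaches 50 DD on day 5.

day 5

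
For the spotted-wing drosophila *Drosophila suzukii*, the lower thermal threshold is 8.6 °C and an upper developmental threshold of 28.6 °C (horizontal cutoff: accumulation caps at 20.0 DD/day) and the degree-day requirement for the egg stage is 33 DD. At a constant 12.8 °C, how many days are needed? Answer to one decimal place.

Daily accumulation = 12.8 − 8.6 = 4.2 DD/day.
Duration = 33 / 4.2 = 7.857 ≈ 7.9 days.

7.9 days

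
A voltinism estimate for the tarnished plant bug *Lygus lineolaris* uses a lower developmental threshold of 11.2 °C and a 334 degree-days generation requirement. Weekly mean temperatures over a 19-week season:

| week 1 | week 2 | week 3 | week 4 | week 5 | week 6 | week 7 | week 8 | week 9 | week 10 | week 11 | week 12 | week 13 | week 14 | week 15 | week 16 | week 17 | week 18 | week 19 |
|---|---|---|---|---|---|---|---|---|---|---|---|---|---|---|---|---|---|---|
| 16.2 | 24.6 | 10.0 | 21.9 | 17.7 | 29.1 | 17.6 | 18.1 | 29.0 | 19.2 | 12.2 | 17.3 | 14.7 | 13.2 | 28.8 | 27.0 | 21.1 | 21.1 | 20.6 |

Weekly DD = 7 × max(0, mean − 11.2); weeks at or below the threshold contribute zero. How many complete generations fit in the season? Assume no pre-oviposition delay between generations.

Weekly DD (7 × max(0, T̄ − 11.2)): 35.0, 93.8, 0.0, 74.9, 45.5, 125.3, 44.8, 48.3, 124.6, 56.0, 7.0, 42.7, 24.5, 14.0, 123.2, 110.6, 69.3, 69.3, 65.8.
Season total = 1174.6 DD.
Complete generations = ⌊1174.6 / 334⌋ = 3.

3 generations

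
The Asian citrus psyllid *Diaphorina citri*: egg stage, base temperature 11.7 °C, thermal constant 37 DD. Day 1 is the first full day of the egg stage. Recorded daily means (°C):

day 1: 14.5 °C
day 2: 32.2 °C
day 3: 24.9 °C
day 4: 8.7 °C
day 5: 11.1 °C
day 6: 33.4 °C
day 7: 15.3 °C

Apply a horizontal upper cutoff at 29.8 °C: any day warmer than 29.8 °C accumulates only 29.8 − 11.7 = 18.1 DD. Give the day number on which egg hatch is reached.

day 6

Daily DD above 11.7 °C (capped at 18.1): 2.8, 18.1, 13.2, 0.0, 0.0, 18.1, 3.6.
Cumulative: 2.8, 20.9, 34.1, 34.1, 34.1, 52.2, 55.8.
The total first reaches 37 DD on day 6.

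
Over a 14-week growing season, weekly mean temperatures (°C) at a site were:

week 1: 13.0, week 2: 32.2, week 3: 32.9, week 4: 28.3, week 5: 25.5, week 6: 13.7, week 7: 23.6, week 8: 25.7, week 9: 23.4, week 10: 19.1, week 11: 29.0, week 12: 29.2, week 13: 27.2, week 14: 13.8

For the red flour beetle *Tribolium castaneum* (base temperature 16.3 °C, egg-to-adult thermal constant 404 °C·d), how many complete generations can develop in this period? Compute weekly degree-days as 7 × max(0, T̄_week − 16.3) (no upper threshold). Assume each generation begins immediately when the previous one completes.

Weekly DD (7 × max(0, T̄ − 16.3)): 0.0, 111.3, 116.2, 84.0, 64.4, 0.0, 51.1, 65.8, 49.7, 19.6, 88.9, 90.3, 76.3, 0.0.
Season total = 817.6 DD.
Complete generations = ⌊817.6 / 404⌋ = 2.

2 generations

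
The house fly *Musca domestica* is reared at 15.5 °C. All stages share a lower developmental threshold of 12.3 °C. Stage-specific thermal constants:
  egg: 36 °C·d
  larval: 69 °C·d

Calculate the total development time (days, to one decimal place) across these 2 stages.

32.8 days

Daily accumulation at 15.5 °C = 15.5 − 12.3 = 3.2 DD/day.
Total K = 36 + 69 = 105 DD.
Total duration = 105 / 3.2 = 32.813 ≈ 32.8 days.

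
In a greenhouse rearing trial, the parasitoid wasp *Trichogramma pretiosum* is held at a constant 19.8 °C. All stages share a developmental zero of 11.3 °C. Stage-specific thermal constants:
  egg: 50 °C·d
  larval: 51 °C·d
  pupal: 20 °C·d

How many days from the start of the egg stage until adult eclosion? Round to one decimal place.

Daily accumulation at 19.8 °C = 19.8 − 11.3 = 8.5 DD/day.
Total K = 50 + 51 + 20 = 121 DD.
Total duration = 121 / 8.5 = 14.235 ≈ 14.2 days.

14.2 days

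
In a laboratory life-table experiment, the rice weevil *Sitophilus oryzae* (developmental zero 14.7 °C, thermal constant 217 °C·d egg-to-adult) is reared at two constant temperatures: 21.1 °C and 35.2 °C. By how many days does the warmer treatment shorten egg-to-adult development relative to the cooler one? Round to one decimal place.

At 21.1 °C: 217 / (21.1 − 14.7) = 217 / 6.4 = 33.906 d.
At 35.2 °C: 217 / (35.2 − 14.7) = 217 / 20.5 = 10.585 d.
Difference = |33.906 − 10.585| = 23.321 ≈ 23.3 days.

23.3 days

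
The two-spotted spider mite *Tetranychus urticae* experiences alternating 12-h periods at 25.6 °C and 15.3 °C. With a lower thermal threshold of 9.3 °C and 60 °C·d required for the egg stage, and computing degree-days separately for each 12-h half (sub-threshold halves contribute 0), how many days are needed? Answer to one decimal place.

5.4 days

Day half: max(0, 25.6 − 9.3) × 0.5 = 16.3 × 0.5 = 8.15 DD.
Night half: max(0, 15.3 − 9.3) × 0.5 = 6.0 × 0.5 = 3.00 DD.
Per 24 h: 11.15 DD/day.
Duration = 60 / 11.15 = 5.381 ≈ 5.4 days.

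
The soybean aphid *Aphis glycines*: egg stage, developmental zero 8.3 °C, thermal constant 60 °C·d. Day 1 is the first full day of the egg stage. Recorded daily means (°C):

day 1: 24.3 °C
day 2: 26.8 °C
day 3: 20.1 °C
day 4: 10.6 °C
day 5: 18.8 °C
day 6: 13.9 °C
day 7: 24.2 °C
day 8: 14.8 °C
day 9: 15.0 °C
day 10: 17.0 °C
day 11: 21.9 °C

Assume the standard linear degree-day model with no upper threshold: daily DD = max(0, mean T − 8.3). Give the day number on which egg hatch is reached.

day 6

Daily DD above 8.3 °C: 16.0, 18.5, 11.8, 2.3, 10.5, 5.6, 15.9, 6.5, 6.7, 8.7, 13.6.
Cumulative: 16.0, 34.5, 46.3, 48.6, 59.1, 64.7, 80.6, 87.1, 93.8, 102.5, 116.1.
The total first reaches 60 DD on day 6.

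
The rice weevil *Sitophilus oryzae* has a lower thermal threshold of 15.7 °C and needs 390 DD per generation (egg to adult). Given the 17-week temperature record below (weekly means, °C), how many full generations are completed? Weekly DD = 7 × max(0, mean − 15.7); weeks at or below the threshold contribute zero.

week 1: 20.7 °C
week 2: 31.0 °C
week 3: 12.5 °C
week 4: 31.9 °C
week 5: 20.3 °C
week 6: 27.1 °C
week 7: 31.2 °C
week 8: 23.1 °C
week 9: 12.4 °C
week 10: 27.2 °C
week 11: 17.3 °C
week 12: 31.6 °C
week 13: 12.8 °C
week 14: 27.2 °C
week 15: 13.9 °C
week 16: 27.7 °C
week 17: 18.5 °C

2 generations

Weekly DD (7 × max(0, T̄ − 15.7)): 35.0, 107.1, 0.0, 113.4, 32.2, 79.8, 108.5, 51.8, 0.0, 80.5, 11.2, 111.3, 0.0, 80.5, 0.0, 84.0, 19.6.
Season total = 914.9 DD.
Complete generations = ⌊914.9 / 390⌋ = 2.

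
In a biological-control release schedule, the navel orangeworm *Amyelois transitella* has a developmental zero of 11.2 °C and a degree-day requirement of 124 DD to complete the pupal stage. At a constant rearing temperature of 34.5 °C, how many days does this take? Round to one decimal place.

Daily accumulation = 34.5 − 11.2 = 23.3 DD/day.
Duration = 124 / 23.3 = 5.322 ≈ 5.3 days.

5.3 days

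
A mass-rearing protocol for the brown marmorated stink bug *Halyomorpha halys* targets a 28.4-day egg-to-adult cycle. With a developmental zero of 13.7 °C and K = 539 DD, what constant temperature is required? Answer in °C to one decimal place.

32.7 °C

Required daily accumulation = 539 / 28.4 = 18.979 DD/day.
T = T_base + 18.979 = 13.7 + 18.979 = 32.679 ≈ 32.7 °C.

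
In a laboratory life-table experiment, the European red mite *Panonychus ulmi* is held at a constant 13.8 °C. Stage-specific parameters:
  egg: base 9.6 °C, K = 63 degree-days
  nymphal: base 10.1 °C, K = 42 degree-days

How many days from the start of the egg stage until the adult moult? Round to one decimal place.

egg: 63 / (13.8 − 9.6) = 63 / 4.2 = 15.000 d.
nymphal: 42 / (13.8 − 10.1) = 42 / 3.7 = 11.351 d.
Sum = 26.351 ≈ 26.4 days.

26.4 days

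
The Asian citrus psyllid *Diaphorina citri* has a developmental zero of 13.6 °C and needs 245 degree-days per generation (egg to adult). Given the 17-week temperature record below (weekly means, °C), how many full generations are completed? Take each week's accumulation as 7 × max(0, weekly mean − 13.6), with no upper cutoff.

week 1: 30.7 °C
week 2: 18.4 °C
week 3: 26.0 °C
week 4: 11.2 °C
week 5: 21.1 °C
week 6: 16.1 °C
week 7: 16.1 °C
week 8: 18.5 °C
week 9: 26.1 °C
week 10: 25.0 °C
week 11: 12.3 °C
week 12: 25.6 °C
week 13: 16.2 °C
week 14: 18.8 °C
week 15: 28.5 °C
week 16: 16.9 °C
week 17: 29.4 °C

3 generations

Weekly DD (7 × max(0, T̄ − 13.6)): 119.7, 33.6, 86.8, 0.0, 52.5, 17.5, 17.5, 34.3, 87.5, 79.8, 0.0, 84.0, 18.2, 36.4, 104.3, 23.1, 110.6.
Season total = 905.8 DD.
Complete generations = ⌊905.8 / 245⌋ = 3.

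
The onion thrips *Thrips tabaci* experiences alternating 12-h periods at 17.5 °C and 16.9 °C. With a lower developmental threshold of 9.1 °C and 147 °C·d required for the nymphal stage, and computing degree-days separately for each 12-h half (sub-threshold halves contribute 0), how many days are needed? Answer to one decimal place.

18.1 days

Day half: max(0, 17.5 − 9.1) × 0.5 = 8.4 × 0.5 = 4.20 DD.
Night half: max(0, 16.9 − 9.1) × 0.5 = 7.8 × 0.5 = 3.90 DD.
Per 24 h: 8.10 DD/day.
Duration = 147 / 8.10 = 18.148 ≈ 18.1 days.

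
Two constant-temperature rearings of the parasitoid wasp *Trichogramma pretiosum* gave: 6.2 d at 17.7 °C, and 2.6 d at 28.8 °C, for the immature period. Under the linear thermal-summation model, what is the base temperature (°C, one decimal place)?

Linear rate model ⇒ the product D·(T − T_b) is constant across temperatures.
6.2·(17.7 − T_b) = 2.6·(28.8 − T_b)
T_b = (6.2·17.7 − 2.6·28.8) / (6.2 − 2.6) = 34.86 / 3.6 = 9.683 °C ≈ 9.7 °C.

9.7 °C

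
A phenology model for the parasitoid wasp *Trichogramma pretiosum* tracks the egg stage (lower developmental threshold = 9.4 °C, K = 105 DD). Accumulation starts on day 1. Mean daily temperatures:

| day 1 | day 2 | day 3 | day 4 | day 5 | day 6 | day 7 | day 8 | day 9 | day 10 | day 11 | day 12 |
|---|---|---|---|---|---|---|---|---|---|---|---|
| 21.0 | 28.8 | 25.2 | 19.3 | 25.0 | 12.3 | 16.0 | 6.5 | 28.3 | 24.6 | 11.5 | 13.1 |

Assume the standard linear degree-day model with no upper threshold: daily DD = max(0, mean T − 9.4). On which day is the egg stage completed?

day 10

Daily DD above 9.4 °C: 11.6, 19.4, 15.8, 9.9, 15.6, 2.9, 6.6, 0.0, 18.9, 15.2, 2.1, 3.7.
Cumulative: 11.6, 31.0, 46.8, 56.7, 72.3, 75.2, 81.8, 81.8, 100.7, 115.9, 118.0, 121.7.
The total first reaches 105 DD on day 10.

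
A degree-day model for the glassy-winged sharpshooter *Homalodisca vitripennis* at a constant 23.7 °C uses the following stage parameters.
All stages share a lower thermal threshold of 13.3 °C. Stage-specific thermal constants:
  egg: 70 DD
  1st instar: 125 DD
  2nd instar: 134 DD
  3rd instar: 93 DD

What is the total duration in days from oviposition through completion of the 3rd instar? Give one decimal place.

Daily accumulation at 23.7 °C = 23.7 − 13.3 = 10.4 DD/day.
Total K = 70 + 125 + 134 + 93 = 422 DD.
Total duration = 422 / 10.4 = 40.577 ≈ 40.6 days.

40.6 days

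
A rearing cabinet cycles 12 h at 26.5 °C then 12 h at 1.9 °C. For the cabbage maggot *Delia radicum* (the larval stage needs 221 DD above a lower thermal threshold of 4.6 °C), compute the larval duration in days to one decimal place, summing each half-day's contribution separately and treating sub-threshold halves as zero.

20.2 days

Day half: max(0, 26.5 − 4.6) × 0.5 = 21.9 × 0.5 = 10.95 DD.
Night half: max(0, 1.9 − 4.6) × 0.5 = 0.0 × 0.5 = 0.00 DD.
Per 24 h: 10.95 DD/day.
Duration = 221 / 10.95 = 20.183 ≈ 20.2 days.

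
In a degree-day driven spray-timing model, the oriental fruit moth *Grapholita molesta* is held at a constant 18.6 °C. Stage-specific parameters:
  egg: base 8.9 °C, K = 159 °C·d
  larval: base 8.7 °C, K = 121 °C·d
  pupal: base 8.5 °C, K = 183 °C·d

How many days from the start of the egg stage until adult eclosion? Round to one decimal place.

egg: 159 / (18.6 − 8.9) = 159 / 9.7 = 16.392 d.
larval: 121 / (18.6 − 8.7) = 121 / 9.9 = 12.222 d.
pupal: 183 / (18.6 − 8.5) = 183 / 10.1 = 18.119 d.
Sum = 46.733 ≈ 46.7 days.

46.7 days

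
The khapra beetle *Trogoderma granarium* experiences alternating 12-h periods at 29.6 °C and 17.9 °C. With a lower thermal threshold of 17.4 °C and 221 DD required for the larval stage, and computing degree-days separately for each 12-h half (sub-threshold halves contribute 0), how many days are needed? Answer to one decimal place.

34.8 days

Day half: max(0, 29.6 − 17.4) × 0.5 = 12.2 × 0.5 = 6.10 DD.
Night half: max(0, 17.9 − 17.4) × 0.5 = 0.5 × 0.5 = 0.25 DD.
Per 24 h: 6.35 DD/day.
Duration = 221 / 6.35 = 34.803 ≈ 34.8 days.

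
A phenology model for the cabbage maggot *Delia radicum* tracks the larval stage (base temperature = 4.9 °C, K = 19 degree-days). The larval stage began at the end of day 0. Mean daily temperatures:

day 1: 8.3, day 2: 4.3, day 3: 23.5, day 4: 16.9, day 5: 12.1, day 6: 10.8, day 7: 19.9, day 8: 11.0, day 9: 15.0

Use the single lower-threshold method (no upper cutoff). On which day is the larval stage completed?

day 3

Daily DD above 4.9 °C: 3.4, 0.0, 18.6, 12.0, 7.2, 5.9, 15.0, 6.1, 10.1.
Cumulative: 3.4, 3.4, 22.0, 34.0, 41.2, 47.1, 62.1, 68.2, 78.3.
The total first reaches 19 DD on day 3.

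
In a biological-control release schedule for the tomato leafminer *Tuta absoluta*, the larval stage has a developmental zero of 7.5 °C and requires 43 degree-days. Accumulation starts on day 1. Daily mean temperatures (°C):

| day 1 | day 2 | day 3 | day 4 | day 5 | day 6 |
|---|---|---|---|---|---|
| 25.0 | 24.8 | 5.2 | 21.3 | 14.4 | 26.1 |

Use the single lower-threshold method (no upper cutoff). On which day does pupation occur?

Daily DD above 7.5 °C: 17.5, 17.3, 0.0, 13.8, 6.9, 18.6.
Cumulative: 17.5, 34.8, 34.8, 48.6, 55.5, 74.1.
The total first reaches 43 DD on day 4.

day 4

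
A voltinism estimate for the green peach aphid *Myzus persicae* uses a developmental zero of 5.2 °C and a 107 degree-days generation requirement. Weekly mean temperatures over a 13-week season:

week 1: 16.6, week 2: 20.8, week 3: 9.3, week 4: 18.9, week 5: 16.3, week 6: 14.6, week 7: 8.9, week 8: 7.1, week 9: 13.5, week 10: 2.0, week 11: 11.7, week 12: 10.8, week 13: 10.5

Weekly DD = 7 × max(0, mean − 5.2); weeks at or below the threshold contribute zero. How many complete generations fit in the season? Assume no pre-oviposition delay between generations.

6 generations

Weekly DD (7 × max(0, T̄ − 5.2)): 79.8, 109.2, 28.7, 95.9, 77.7, 65.8, 25.9, 13.3, 58.1, 0.0, 45.5, 39.2, 37.1.
Season total = 676.2 DD.
Complete generations = ⌊676.2 / 107⌋ = 6.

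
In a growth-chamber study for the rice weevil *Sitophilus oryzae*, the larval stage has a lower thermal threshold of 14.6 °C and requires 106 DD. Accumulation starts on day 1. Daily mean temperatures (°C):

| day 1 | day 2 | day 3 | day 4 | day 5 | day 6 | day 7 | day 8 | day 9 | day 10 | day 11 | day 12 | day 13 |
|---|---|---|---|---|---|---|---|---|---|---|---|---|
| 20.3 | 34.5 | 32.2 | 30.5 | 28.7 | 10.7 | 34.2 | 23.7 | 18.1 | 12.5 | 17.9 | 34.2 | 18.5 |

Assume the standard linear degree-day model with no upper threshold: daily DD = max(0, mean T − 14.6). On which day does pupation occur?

Daily DD above 14.6 °C: 5.7, 19.9, 17.6, 15.9, 14.1, 0.0, 19.6, 9.1, 3.5, 0.0, 3.3, 19.6, 3.9.
Cumulative: 5.7, 25.6, 43.2, 59.1, 73.2, 73.2, 92.8, 101.9, 105.4, 105.4, 108.7, 128.3, 132.2.
The total first reaches 106 DD on day 11.

day 11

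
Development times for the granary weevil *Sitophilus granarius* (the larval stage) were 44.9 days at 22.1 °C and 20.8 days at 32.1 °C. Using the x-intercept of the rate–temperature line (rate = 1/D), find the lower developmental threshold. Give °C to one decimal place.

13.5 °C

Equal thermal constants: D₁(T₁ − T_b) = D₂(T₂ − T_b).
44.9·(22.1 − T_b) = 20.8·(32.1 − T_b)
T_b = (44.9·22.1 − 20.8·32.1) / (44.9 − 20.8) = 324.61 / 24.1 = 13.469 °C ≈ 13.5 °C.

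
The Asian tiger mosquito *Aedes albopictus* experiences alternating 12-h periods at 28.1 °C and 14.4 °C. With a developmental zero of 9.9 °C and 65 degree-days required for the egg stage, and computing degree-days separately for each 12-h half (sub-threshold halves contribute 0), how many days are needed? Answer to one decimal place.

Day half: max(0, 28.1 − 9.9) × 0.5 = 18.2 × 0.5 = 9.10 DD.
Night half: max(0, 14.4 − 9.9) × 0.5 = 4.5 × 0.5 = 2.25 DD.
Per 24 h: 11.35 DD/day.
Duration = 65 / 11.35 = 5.727 ≈ 5.7 days.

5.7 days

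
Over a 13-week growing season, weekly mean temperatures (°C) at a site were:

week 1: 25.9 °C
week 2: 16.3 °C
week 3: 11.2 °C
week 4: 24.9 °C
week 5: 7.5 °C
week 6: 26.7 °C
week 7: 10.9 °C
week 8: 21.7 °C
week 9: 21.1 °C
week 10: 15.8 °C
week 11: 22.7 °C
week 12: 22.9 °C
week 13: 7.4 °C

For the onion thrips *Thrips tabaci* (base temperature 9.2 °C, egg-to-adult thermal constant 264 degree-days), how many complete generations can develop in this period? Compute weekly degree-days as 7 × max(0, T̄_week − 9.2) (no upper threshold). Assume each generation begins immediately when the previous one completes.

3 generations

Weekly DD (7 × max(0, T̄ − 9.2)): 116.9, 49.7, 14.0, 109.9, 0.0, 122.5, 11.9, 87.5, 83.3, 46.2, 94.5, 95.9, 0.0.
Season total = 832.3 DD.
Complete generations = ⌊832.3 / 264⌋ = 3.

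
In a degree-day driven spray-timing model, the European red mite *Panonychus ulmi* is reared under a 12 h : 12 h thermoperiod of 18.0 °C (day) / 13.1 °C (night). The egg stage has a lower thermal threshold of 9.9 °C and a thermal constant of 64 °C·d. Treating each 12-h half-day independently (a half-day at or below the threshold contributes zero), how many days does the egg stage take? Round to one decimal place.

11.3 days

Day half: max(0, 18.0 − 9.9) × 0.5 = 8.1 × 0.5 = 4.05 DD.
Night half: max(0, 13.1 − 9.9) × 0.5 = 3.2 × 0.5 = 1.60 DD.
Per 24 h: 5.65 DD/day.
Duration = 64 / 5.65 = 11.327 ≈ 11.3 days.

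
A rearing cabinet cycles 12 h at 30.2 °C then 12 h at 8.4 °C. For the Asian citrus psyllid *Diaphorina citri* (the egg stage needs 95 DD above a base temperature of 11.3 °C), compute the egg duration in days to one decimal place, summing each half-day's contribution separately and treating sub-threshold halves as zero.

Day half: max(0, 30.2 − 11.3) × 0.5 = 18.9 × 0.5 = 9.45 DD.
Night half: max(0, 8.4 − 11.3) × 0.5 = 0.0 × 0.5 = 0.00 DD.
Per 24 h: 9.45 DD/day.
Duration = 95 / 9.45 = 10.053 ≈ 10.1 days.

10.1 days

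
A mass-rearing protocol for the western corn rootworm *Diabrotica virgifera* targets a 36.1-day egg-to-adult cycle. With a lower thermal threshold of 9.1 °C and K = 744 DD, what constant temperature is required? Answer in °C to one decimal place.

29.7 °C

Required daily accumulation = 744 / 36.1 = 20.609 DD/day.
T = T_base + 20.609 = 9.1 + 20.609 = 29.709 ≈ 29.7 °C.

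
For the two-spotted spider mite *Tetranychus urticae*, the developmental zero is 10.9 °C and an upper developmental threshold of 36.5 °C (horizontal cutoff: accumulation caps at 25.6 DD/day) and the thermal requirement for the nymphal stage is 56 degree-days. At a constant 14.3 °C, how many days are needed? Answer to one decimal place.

16.5 days

Daily accumulation = 14.3 − 10.9 = 3.4 DD/day.
Duration = 56 / 3.4 = 16.471 ≈ 16.5 days.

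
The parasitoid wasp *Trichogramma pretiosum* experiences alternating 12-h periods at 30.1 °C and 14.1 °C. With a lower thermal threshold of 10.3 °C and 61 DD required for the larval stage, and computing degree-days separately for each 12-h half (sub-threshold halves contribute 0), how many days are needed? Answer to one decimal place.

5.2 days

Day half: max(0, 30.1 − 10.3) × 0.5 = 19.8 × 0.5 = 9.90 DD.
Night half: max(0, 14.1 − 10.3) × 0.5 = 3.8 × 0.5 = 1.90 DD.
Per 24 h: 11.80 DD/day.
Duration = 61 / 11.80 = 5.169 ≈ 5.2 days.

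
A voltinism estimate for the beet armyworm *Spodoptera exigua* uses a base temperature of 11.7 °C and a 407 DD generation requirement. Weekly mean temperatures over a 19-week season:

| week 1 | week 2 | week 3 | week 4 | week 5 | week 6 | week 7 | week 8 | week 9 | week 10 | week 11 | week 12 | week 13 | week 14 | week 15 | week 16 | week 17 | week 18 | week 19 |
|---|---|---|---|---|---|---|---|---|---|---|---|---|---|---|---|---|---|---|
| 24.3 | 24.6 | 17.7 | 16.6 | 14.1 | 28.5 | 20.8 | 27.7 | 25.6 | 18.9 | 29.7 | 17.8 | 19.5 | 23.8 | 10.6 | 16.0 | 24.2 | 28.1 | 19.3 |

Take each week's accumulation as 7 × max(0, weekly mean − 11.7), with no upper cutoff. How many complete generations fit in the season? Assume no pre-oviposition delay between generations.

Weekly DD (7 × max(0, T̄ − 11.7)): 88.2, 90.3, 42.0, 34.3, 16.8, 117.6, 63.7, 112.0, 97.3, 50.4, 126.0, 42.7, 54.6, 84.7, 0.0, 30.1, 87.5, 114.8, 53.2.
Season total = 1306.2 DD.
Complete generations = ⌊1306.2 / 407⌋ = 3.

3 generations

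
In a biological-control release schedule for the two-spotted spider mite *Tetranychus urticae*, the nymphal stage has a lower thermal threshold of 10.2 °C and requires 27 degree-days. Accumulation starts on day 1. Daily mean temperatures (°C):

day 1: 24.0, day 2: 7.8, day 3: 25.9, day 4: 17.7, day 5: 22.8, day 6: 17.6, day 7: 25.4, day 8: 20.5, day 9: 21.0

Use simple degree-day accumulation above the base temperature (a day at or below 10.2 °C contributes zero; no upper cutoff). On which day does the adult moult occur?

day 3

Daily DD above 10.2 °C: 13.8, 0.0, 15.7, 7.5, 12.6, 7.4, 15.2, 10.3, 10.8.
Cumulative: 13.8, 13.8, 29.5, 37.0, 49.6, 57.0, 72.2, 82.5, 93.3.
The total first reaches 27 DD on day 3.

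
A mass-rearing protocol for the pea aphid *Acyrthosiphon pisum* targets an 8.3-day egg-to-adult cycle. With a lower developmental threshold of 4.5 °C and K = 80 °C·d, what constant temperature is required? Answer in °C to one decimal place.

14.1 °C

Required daily accumulation = 80 / 8.3 = 9.639 DD/day.
T = T_base + 9.639 = 4.5 + 9.639 = 14.139 ≈ 14.1 °C.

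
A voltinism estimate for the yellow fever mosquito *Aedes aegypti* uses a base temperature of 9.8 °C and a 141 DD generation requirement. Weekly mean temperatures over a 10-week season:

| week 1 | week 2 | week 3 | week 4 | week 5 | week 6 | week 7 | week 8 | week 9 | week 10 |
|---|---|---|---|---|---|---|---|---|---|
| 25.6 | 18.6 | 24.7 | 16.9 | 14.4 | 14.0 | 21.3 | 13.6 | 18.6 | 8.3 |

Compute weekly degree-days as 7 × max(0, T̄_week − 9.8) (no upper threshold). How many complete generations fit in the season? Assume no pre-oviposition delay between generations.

3 generations

Weekly DD (7 × max(0, T̄ − 9.8)): 110.6, 61.6, 104.3, 49.7, 32.2, 29.4, 80.5, 26.6, 61.6, 0.0.
Season total = 556.5 DD.
Complete generations = ⌊556.5 / 141⌋ = 3.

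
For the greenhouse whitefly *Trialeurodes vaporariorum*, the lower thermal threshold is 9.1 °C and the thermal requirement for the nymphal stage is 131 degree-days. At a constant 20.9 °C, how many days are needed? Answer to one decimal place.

11.1 days

Daily accumulation = 20.9 − 9.1 = 11.8 DD/day.
Duration = 131 / 11.8 = 11.102 ≈ 11.1 days.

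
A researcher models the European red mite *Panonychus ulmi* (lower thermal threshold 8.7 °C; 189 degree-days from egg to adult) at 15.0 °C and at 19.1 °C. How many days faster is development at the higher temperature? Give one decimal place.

At 15.0 °C: 189 / (15.0 − 8.7) = 189 / 6.3 = 30.000 d.
At 19.1 °C: 189 / (19.1 − 8.7) = 189 / 10.4 = 18.173 d.
Difference = |30.000 − 18.173| = 11.827 ≈ 11.8 days.

11.8 days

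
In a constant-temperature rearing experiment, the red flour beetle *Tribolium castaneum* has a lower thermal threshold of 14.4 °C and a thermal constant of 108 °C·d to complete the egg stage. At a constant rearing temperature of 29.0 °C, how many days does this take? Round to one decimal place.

Daily accumulation = 29.0 − 14.4 = 14.6 DD/day.
Duration = 108 / 14.6 = 7.397 ≈ 7.4 days.

7.4 days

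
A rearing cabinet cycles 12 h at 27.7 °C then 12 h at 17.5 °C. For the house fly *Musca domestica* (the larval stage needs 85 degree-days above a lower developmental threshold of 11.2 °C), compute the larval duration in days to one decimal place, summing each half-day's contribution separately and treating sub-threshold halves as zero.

Day half: max(0, 27.7 − 11.2) × 0.5 = 16.5 × 0.5 = 8.25 DD.
Night half: max(0, 17.5 − 11.2) × 0.5 = 6.3 × 0.5 = 3.15 DD.
Per 24 h: 11.40 DD/day.
Duration = 85 / 11.40 = 7.456 ≈ 7.5 days.

7.5 days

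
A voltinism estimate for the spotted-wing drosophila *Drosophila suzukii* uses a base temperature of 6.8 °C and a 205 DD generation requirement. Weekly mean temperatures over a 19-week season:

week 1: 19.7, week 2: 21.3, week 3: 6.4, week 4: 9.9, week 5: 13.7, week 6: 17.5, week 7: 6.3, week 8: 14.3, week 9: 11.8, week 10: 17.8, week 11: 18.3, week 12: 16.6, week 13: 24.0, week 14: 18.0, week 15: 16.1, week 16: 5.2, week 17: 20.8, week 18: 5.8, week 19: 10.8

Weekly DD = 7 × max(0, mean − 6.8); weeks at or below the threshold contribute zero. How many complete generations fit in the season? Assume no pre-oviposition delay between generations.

5 generations

Weekly DD (7 × max(0, T̄ − 6.8)): 90.3, 101.5, 0.0, 21.7, 48.3, 74.9, 0.0, 52.5, 35.0, 77.0, 80.5, 68.6, 120.4, 78.4, 65.1, 0.0, 98.0, 0.0, 28.0.
Season total = 1040.2 DD.
Complete generations = ⌊1040.2 / 205⌋ = 5.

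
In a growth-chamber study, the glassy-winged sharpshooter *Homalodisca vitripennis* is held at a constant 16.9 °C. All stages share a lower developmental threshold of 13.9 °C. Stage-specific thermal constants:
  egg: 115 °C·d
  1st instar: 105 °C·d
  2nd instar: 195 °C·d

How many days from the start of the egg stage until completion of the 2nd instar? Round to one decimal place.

Daily accumulation at 16.9 °C = 16.9 − 13.9 = 3.0 DD/day.
Total K = 115 + 105 + 195 = 415 DD.
Total duration = 415 / 3.0 = 138.333 ≈ 138.3 days.

138.3 days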